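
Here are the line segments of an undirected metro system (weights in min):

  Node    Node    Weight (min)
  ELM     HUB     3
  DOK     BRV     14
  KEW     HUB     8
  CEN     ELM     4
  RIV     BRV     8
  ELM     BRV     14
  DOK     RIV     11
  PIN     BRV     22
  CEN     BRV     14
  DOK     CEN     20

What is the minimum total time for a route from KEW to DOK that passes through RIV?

44 min

Best KEW to RIV: KEW → HUB → ELM → BRV → RIV costing 33
Shortest RIV→DOK: RIV → DOK = 11
Total via RIV: 33 + 11 = 44 min.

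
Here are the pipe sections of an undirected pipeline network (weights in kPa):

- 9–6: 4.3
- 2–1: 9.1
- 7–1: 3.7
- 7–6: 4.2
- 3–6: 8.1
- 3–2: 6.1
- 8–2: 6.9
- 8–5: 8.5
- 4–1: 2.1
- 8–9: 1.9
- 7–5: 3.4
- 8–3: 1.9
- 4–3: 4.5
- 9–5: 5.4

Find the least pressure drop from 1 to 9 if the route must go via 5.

Shortest 1→5: 1–7–5 = 7.1
Shortest 5→9: 5–9 = 5.4
Total via 5: 7.1 + 5.4 = 12.5 kPa.

12.5 kPa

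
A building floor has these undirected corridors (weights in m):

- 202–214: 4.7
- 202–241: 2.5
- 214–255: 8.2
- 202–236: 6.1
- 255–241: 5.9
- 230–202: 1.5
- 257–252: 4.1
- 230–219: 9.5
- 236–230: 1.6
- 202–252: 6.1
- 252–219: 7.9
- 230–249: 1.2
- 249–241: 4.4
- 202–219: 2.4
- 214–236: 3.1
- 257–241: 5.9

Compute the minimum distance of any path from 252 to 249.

8.8 m

Compare a few routes:
252 - 219 - 202 - 230 - 249: 7.9+2.4+1.5+1.2 = 13
252 - 202 - 241 - 249: 6.1+2.5+4.4 = 13
252 - 202 - 230 - 249: 6.1+1.5+1.2 = 8.8
252 - 257 - 241 - 249: 4.1+5.9+4.4 = 14.4
Cheapest is 252 - 202 - 230 - 249 at 8.8 m.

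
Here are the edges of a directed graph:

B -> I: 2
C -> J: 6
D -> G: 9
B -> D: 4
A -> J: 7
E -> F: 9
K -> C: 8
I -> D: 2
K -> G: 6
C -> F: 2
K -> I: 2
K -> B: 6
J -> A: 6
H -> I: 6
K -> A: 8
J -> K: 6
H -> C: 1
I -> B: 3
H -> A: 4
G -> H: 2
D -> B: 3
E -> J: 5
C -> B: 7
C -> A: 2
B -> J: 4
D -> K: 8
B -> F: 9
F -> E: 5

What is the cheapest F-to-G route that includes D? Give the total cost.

29

Best F to D: F → E → J → K → I → D costing 20
Shortest D→G: D → G = 9
Total via D: 20 + 9 = 29.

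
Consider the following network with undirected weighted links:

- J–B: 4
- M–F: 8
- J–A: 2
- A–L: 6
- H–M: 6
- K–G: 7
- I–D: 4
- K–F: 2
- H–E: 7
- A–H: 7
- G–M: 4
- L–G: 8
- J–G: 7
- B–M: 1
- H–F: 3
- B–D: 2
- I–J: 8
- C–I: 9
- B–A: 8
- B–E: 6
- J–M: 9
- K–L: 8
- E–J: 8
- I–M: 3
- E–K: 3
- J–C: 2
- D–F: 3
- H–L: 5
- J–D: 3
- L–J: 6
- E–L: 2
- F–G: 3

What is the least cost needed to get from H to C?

Candidate routes:
H → M → B → J → C: 6+1+4+2 = 13
H → L → J → C: 5+6+2 = 13
H → F → D → J → C: 3+3+3+2 = 11
Cheapest is H → F → D → J → C at 11.

11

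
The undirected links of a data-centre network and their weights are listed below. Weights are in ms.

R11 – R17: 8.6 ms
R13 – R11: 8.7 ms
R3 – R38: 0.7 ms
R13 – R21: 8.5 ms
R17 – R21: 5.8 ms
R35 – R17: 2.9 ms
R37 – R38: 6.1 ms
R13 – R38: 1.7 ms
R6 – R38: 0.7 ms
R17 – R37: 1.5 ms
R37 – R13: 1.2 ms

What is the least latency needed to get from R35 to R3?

8 ms

Running Dijkstra from R35:
R35: 0
R17: 2.9  (via R35)
R37: 4.4  (via R17)
R13: 5.6  (via R37)
R38: 7.3  (via R13)
R3: 8  (via R38)
Shortest route: R35 → R17 → R37 → R13 → R38 → R3 = 8 ms.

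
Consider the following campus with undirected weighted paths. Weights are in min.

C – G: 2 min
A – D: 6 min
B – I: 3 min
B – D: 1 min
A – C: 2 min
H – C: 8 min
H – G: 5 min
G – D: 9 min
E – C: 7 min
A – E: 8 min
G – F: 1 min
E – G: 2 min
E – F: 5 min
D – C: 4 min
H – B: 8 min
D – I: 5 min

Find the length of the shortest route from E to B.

Settle nodes by increasing distance from E:
E: 0
G: 2  (via E)
F: 3  (via G)
C: 4  (via G)
A: 6  (via C)
H: 7  (via G)
D: 8  (via C)
B: 9  (via D)
Shortest route: E–G–C–D–B = 9 min.

9 min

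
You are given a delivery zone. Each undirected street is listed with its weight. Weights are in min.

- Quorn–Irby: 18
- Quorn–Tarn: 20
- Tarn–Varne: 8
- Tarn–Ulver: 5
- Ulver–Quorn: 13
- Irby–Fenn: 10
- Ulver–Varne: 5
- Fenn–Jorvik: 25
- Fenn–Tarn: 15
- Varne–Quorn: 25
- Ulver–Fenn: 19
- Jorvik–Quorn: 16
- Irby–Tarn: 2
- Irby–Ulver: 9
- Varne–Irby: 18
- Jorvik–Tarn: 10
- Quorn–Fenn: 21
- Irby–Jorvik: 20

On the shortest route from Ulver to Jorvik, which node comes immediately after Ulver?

Tarn

Compare a few routes:
Ulver–Irby–Tarn–Jorvik: 9+2+10 = 21
Ulver–Tarn–Jorvik: 5+10 = 15
Ulver–Varne–Tarn–Jorvik: 5+8+10 = 23
The minimum is 15 min via Ulver–Tarn–Jorvik.
So from Ulver the first move is to Tarn.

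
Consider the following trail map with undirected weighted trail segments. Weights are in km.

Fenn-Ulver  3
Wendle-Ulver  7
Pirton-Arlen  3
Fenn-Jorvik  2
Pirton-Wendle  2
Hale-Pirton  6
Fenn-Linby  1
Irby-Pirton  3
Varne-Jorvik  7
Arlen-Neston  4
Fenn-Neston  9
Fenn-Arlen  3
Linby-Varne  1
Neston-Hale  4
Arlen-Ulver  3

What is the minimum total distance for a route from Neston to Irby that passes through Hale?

Shortest Neston→Hale: Neston → Hale = 4
Best Hale to Irby: Hale → Pirton → Irby costing 9
Total via Hale: 4 + 9 = 13 km.

13 km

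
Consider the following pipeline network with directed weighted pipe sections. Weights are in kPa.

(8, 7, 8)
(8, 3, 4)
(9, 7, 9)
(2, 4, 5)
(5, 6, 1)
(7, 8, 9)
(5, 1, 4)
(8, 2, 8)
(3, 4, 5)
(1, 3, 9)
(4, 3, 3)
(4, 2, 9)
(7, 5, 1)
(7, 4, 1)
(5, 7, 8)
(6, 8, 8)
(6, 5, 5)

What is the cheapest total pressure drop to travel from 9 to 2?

Shortest distances from 9:
9: 0
7: 9  (via 9)
4: 10  (via 7)
5: 10  (via 7)
6: 11  (via 5)
3: 13  (via 4)
1: 14  (via 5)
8: 18  (via 7)
2: 19  (via 4)
Shortest route: 9–7–4–2 = 19 kPa.

19 kPa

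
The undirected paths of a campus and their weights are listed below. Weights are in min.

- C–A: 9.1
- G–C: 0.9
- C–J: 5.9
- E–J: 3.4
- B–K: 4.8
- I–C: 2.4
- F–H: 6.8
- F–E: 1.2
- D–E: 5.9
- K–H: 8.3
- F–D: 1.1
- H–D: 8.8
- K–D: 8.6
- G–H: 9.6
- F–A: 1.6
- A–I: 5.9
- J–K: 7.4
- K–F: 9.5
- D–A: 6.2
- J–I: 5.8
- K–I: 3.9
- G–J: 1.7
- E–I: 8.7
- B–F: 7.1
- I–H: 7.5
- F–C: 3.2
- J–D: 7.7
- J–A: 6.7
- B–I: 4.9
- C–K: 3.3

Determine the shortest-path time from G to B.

8.2 min

Compare a few routes:
G - C - I - K - B: 0.9+2.4+3.9+4.8 = 12
G - C - F - B: 0.9+3.2+7.1 = 11.2
G - C - K - B: 0.9+3.3+4.8 = 9
G - C - I - B: 0.9+2.4+4.9 = 8.2
Cheapest is G - C - I - B at 8.2 min.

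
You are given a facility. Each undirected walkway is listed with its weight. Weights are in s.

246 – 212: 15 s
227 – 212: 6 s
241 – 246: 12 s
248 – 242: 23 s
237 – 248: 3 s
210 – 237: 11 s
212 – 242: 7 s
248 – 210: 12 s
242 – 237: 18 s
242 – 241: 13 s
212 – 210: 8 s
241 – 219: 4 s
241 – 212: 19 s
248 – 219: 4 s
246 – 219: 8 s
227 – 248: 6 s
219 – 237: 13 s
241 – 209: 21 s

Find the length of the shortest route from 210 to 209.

Running Dijkstra from 210:
210: 0
212: 8  (via 210)
237: 11  (via 210)
248: 12  (via 210)
227: 14  (via 212)
242: 15  (via 212)
219: 16  (via 248)
241: 20  (via 219)
246: 23  (via 212)
209: 41  (via 241)
Shortest route: 210–248–219–241–209 = 41 s.

41 s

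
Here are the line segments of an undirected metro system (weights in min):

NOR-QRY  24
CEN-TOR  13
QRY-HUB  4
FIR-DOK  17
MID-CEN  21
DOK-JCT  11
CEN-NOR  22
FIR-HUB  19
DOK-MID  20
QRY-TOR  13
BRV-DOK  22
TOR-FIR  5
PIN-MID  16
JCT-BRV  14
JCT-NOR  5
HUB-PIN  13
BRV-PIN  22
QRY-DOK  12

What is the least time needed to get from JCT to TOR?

Settle nodes by increasing distance from JCT:
JCT: 0
NOR: 5  (via JCT)
DOK: 11  (via JCT)
BRV: 14  (via JCT)
QRY: 23  (via DOK)
HUB: 27  (via QRY)
CEN: 27  (via NOR)
FIR: 28  (via DOK)
MID: 31  (via DOK)
TOR: 33  (via FIR)
Shortest route: JCT → DOK → FIR → TOR = 33 min.

33 min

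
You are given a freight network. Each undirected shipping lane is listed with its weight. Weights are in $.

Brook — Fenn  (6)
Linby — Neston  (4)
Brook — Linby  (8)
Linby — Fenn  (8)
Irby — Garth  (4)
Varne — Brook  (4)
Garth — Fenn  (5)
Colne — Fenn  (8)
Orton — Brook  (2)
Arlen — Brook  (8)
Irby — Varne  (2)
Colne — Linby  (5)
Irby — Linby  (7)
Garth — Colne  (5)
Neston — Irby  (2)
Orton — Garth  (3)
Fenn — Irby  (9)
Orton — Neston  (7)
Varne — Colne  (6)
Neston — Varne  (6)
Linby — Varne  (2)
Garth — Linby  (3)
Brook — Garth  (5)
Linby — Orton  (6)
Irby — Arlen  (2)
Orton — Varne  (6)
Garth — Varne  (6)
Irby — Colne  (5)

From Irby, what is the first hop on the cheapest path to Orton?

Compare a few routes:
Irby → Varne → Brook → Orton: 2+4+2 = 8
Irby → Varne → Orton: 2+6 = 8
Irby → Garth → Orton: 4+3 = 7
Cheapest is Irby → Garth → Orton at $7.
So from Irby the first move is to Garth.

Garth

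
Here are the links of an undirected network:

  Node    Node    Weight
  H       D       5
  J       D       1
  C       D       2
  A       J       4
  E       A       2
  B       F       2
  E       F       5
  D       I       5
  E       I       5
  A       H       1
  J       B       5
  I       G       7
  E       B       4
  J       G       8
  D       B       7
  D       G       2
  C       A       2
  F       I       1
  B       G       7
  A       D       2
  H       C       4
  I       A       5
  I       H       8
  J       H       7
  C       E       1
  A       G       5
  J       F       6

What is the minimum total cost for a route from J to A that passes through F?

Shortest J→F: J–F = 6
Best F to A: F–I–A costing 6
Total via F: 6 + 6 = 12.

12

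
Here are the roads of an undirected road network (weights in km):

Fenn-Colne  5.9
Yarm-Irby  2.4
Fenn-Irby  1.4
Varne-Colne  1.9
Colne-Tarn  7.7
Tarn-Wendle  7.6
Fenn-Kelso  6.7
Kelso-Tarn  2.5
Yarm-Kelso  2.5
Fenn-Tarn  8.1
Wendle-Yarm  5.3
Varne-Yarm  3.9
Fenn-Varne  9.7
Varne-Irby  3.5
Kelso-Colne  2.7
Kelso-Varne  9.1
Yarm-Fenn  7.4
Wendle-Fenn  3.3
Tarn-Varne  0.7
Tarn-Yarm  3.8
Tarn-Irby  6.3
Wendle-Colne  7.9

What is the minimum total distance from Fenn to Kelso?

Running Dijkstra from Fenn:
Fenn: 0
Irby: 1.4  (via Fenn)
Wendle: 3.3  (via Fenn)
Yarm: 3.8  (via Irby)
Varne: 4.9  (via Irby)
Tarn: 5.6  (via Varne)
Colne: 5.9  (via Fenn)
Kelso: 6.3  (via Yarm)
Shortest route: Fenn–Irby–Yarm–Kelso = 6.3 km.

6.3 km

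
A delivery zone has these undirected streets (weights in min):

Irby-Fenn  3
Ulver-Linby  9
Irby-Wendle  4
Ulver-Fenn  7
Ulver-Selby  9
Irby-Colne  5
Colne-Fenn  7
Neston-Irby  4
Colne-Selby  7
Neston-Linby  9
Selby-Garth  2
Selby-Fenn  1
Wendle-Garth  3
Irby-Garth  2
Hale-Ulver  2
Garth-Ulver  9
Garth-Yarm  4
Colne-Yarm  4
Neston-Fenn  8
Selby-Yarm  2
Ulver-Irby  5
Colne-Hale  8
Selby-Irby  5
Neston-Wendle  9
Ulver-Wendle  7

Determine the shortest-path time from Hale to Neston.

11 min

Settle nodes by increasing distance from Hale:
Hale: 0
Ulver: 2  (via Hale)
Irby: 7  (via Ulver)
Colne: 8  (via Hale)
Fenn: 9  (via Ulver)
Garth: 9  (via Irby)
Wendle: 9  (via Ulver)
Selby: 10  (via Fenn)
Neston: 11  (via Irby)
Shortest route: Hale–Ulver–Irby–Neston = 11 min.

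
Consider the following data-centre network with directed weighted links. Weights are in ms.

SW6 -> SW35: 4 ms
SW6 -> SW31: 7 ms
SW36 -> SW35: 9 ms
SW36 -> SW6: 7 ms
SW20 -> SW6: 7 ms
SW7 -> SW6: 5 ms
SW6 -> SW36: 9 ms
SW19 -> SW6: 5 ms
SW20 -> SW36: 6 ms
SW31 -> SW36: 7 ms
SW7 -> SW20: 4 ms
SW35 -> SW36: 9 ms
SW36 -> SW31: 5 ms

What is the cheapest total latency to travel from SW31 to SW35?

16 ms

Settle nodes by increasing distance from SW31:
SW31: 0
SW36: 7  (via SW31)
SW6: 14  (via SW36)
SW35: 16  (via SW36)
Shortest route: SW31–SW36–SW35 = 16 ms.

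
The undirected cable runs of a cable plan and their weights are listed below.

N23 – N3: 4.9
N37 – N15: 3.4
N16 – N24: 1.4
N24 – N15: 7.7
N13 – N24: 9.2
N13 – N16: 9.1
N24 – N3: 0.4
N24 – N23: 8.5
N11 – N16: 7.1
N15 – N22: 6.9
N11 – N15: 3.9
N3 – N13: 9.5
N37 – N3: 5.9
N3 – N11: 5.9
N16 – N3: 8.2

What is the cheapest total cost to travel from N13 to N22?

Shortest distances from N13:
N13: 0
N16: 9.1  (via N13)
N24: 9.2  (via N13)
N3: 9.5  (via N13)
N23: 14.4  (via N3)
N11: 15.4  (via N3)
N37: 15.4  (via N3)
N15: 16.9  (via N24)
N22: 23.8  (via N15)
Shortest route: N13–N24–N15–N22 = 23.8.

23.8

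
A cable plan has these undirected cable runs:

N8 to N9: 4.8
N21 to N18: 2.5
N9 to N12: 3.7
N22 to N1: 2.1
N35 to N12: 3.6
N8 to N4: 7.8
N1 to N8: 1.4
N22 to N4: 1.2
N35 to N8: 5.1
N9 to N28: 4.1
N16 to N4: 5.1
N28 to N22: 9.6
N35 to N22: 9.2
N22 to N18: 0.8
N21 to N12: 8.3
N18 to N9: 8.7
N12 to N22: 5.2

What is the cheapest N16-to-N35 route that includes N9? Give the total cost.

21.9

Shortest N16→N9: N16 → N4 → N22 → N1 → N8 → N9 = 14.6
Best N9 to N35: N9 → N12 → N35 costing 7.3
Total via N9: 14.6 + 7.3 = 21.9.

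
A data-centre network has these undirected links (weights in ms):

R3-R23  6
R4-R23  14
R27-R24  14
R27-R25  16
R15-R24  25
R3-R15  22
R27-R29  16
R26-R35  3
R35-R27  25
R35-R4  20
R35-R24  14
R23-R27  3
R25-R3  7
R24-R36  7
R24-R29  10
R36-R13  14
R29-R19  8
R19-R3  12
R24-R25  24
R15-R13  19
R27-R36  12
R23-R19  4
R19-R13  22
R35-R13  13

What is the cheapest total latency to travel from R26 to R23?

Shortest distances from R26:
R26: 0
R35: 3  (via R26)
R13: 16  (via R35)
R24: 17  (via R35)
R4: 23  (via R35)
R36: 24  (via R24)
R29: 27  (via R24)
R27: 28  (via R35)
R23: 31  (via R27)
Shortest route: R26–R35–R27–R23 = 31 ms.

31 ms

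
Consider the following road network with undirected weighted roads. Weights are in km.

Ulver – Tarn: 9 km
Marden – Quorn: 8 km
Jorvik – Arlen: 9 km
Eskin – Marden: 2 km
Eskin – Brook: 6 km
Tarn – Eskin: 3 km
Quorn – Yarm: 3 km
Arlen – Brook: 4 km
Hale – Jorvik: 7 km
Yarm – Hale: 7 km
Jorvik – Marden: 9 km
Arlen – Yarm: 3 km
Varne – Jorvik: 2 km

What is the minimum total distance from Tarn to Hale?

21 km

Compare a few routes:
Tarn–Eskin–Brook–Arlen–Yarm–Hale: 3+6+4+3+7 = 23
Tarn–Eskin–Brook–Arlen–Jorvik–Hale: 3+6+4+9+7 = 29
Tarn–Eskin–Marden–Quorn–Yarm–Hale: 3+2+8+3+7 = 23
Tarn–Eskin–Marden–Jorvik–Hale: 3+2+9+7 = 21
Cheapest is Tarn–Eskin–Marden–Jorvik–Hale at 21 km.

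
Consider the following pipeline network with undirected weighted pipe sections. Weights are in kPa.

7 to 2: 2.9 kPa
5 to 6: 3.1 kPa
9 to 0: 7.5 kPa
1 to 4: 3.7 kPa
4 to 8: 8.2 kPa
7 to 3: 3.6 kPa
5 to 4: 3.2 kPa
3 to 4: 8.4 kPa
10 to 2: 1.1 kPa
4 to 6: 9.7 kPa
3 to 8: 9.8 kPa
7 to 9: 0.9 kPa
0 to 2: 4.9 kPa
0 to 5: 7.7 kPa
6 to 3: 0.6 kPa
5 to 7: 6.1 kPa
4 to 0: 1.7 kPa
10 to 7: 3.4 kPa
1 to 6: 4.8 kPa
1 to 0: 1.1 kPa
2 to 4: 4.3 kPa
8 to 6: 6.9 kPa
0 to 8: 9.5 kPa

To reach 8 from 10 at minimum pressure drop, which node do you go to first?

2

Candidate routes:
10–7–3–6–8: 3.4+3.6+0.6+6.9 = 14.5
10–2–4–8: 1.1+4.3+8.2 = 13.6
The minimum is 13.6 kPa via 10–2–4–8.
So from 10 the first move is to 2.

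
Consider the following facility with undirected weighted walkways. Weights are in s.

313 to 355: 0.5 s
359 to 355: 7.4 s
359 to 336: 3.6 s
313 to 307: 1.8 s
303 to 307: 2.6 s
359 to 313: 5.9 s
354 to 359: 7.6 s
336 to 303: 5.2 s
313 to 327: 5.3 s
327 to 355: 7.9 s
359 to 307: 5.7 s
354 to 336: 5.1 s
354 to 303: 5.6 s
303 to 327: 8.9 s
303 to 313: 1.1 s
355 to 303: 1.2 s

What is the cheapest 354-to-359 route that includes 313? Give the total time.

12.6 s

Shortest 354→313: 354–303–313 = 6.7
Shortest 313→359: 313–359 = 5.9
Total via 313: 6.7 + 5.9 = 12.6 s.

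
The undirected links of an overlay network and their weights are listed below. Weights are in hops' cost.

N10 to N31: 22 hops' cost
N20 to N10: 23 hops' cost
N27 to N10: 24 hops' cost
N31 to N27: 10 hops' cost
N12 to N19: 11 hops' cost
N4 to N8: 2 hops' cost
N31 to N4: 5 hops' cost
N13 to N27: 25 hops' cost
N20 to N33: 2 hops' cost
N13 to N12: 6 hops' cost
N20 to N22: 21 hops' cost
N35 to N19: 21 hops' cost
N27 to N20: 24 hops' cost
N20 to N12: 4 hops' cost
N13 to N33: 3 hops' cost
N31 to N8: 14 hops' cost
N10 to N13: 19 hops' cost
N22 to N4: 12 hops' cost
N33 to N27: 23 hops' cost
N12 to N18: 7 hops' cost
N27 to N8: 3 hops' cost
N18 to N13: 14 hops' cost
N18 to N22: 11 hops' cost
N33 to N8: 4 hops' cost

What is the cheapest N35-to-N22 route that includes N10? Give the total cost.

96 hops' cost

Best N35 to N10: N35–N19–N12–N13–N10 costing 57
Shortest N10→N22: N10–N31–N4–N22 = 39
Total via N10: 57 + 39 = 96 hops' cost.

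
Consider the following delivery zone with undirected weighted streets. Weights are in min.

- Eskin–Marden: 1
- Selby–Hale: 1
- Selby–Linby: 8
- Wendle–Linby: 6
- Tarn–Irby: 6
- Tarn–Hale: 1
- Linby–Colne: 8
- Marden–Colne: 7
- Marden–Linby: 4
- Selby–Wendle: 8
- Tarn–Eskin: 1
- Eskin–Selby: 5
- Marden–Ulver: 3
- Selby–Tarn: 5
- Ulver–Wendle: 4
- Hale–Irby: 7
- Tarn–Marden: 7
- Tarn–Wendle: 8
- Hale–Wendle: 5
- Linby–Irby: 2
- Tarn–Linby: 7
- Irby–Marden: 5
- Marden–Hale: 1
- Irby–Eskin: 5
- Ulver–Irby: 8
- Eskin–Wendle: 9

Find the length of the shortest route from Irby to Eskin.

Compare a few routes:
Irby–Eskin: 5 = 5
Irby–Marden–Eskin: 5+1 = 6
The minimum is 5 min via Irby–Eskin.

5 min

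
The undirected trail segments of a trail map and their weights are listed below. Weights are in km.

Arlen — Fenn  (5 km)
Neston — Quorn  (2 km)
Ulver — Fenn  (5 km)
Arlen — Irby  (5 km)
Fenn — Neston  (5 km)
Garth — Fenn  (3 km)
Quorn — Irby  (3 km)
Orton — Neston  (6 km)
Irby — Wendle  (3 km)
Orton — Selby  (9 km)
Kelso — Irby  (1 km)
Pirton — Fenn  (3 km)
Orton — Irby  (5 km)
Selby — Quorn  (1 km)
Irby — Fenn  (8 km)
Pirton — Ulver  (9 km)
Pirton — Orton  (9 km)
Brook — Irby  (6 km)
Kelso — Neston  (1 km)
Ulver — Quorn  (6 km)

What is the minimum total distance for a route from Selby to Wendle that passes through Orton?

Best Selby to Orton: Selby → Orton costing 9
Shortest Orton→Wendle: Orton → Irby → Wendle = 8
Total via Orton: 9 + 8 = 17 km.

17 km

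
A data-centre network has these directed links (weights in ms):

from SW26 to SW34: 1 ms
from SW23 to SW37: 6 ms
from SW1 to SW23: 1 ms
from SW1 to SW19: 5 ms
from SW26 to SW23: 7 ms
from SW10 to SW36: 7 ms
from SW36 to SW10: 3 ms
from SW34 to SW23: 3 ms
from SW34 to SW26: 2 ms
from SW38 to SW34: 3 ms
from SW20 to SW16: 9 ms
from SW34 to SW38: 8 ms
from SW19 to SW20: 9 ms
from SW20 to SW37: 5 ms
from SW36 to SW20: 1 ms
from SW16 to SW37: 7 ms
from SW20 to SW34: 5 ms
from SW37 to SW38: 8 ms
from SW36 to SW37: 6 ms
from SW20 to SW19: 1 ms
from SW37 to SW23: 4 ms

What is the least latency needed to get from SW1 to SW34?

Settle nodes by increasing distance from SW1:
SW1: 0
SW23: 1  (via SW1)
SW19: 5  (via SW1)
SW37: 7  (via SW23)
SW20: 14  (via SW19)
SW38: 15  (via SW37)
SW34: 18  (via SW38)
Shortest route: SW1 → SW23 → SW37 → SW38 → SW34 = 18 ms.

18 ms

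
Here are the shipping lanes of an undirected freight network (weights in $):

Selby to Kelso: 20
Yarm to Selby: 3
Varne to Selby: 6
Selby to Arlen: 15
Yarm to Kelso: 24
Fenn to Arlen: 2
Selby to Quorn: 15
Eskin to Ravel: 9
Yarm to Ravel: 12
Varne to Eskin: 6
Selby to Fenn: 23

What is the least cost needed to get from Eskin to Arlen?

Candidate routes:
Eskin → Ravel → Yarm → Selby → Arlen: 9+12+3+15 = 39
Eskin → Varne → Selby → Fenn → Arlen: 6+6+23+2 = 37
Eskin → Varne → Selby → Arlen: 6+6+15 = 27
Cheapest is Eskin → Varne → Selby → Arlen at $27.

$27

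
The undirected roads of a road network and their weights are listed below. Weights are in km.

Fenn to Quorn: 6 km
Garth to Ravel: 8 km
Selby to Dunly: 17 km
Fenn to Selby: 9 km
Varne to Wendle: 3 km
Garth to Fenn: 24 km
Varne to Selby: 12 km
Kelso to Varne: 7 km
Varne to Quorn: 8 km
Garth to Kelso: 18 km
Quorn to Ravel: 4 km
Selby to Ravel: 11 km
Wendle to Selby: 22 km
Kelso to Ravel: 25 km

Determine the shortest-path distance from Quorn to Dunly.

32 km

Enumerating some paths:
Quorn → Varne → Selby → Dunly: 8+12+17 = 37
Quorn → Ravel → Selby → Dunly: 4+11+17 = 32
Cheapest is Quorn → Ravel → Selby → Dunly at 32 km.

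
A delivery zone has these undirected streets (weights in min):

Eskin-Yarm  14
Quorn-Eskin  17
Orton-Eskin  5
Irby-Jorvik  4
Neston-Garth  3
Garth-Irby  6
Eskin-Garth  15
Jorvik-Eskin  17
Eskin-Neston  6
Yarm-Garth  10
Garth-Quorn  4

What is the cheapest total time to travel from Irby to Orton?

20 min

Compare a few routes:
Irby → Garth → Neston → Eskin → Orton: 6+3+6+5 = 20
Irby → Jorvik → Eskin → Orton: 4+17+5 = 26
Cheapest is Irby → Garth → Neston → Eskin → Orton at 20 min.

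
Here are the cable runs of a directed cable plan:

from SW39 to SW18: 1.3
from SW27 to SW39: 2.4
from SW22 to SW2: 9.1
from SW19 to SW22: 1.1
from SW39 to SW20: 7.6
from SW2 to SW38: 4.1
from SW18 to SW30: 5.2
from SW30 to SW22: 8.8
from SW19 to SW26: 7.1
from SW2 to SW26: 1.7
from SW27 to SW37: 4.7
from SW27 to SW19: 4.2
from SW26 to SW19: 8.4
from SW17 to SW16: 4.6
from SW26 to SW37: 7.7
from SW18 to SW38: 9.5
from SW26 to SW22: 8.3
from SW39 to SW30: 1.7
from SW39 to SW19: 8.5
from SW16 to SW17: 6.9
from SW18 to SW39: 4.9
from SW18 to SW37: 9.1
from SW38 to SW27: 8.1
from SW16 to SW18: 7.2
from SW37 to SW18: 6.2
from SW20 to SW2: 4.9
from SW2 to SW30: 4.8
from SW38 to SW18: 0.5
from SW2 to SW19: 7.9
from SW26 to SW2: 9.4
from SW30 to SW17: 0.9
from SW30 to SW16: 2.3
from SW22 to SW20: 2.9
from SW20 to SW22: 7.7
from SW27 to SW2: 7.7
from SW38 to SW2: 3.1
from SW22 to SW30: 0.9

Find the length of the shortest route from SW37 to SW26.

Settle nodes by increasing distance from SW37:
SW37: 0
SW18: 6.2  (via SW37)
SW39: 11.1  (via SW18)
SW30: 11.4  (via SW18)
SW17: 12.3  (via SW30)
SW16: 13.7  (via SW30)
SW38: 15.7  (via SW18)
SW20: 18.7  (via SW39)
SW2: 18.8  (via SW38)
SW19: 19.6  (via SW39)
SW22: 20.2  (via SW30)
SW26: 20.5  (via SW2)
Shortest route: SW37 → SW18 → SW38 → SW2 → SW26 = 20.5.

20.5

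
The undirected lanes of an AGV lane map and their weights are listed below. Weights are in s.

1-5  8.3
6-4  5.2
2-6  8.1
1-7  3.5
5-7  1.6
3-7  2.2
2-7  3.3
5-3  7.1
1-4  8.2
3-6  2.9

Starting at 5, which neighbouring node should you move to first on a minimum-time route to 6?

7

Candidate routes:
5 - 7 - 2 - 6: 1.6+3.3+8.1 = 13
5 - 7 - 3 - 6: 1.6+2.2+2.9 = 6.7
5 - 3 - 6: 7.1+2.9 = 10
Cheapest is 5 - 7 - 3 - 6 at 6.7 s.
So from 5 the first move is to 7.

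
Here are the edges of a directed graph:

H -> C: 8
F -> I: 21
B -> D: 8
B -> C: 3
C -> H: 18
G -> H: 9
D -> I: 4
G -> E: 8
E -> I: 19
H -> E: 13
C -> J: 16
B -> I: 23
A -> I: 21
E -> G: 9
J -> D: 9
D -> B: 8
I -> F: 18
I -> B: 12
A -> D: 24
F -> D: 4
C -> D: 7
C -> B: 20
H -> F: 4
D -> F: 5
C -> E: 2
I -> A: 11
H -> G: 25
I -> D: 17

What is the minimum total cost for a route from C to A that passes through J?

40

Best C to J: C → J costing 16
Best J to A: J → D → I → A costing 24
Total via J: 16 + 24 = 40.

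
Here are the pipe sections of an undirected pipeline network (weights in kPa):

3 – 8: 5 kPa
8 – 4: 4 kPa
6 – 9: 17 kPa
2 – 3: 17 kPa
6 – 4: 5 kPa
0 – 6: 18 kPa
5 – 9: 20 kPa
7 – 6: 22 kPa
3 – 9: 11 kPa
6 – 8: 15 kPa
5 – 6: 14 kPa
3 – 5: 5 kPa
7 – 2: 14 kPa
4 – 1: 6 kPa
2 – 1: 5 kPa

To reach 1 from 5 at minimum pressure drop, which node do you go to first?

Candidate routes:
5 - 6 - 4 - 1: 14+5+6 = 25
5 - 3 - 8 - 4 - 1: 5+5+4+6 = 20
The minimum is 20 kPa via 5 - 3 - 8 - 4 - 1.
So from 5 the first move is to 3.

3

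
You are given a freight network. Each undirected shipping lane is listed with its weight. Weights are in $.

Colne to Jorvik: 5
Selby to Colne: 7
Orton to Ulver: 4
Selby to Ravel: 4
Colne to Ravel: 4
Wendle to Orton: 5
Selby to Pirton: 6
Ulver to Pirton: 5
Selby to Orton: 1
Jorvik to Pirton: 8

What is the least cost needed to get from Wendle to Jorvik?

$18

Shortest distances from Wendle:
Wendle: 0
Orton: 5  (via Wendle)
Selby: 6  (via Orton)
Ulver: 9  (via Orton)
Ravel: 10  (via Selby)
Pirton: 12  (via Selby)
Colne: 13  (via Selby)
Jorvik: 18  (via Colne)
Shortest route: Wendle–Orton–Selby–Colne–Jorvik = $18.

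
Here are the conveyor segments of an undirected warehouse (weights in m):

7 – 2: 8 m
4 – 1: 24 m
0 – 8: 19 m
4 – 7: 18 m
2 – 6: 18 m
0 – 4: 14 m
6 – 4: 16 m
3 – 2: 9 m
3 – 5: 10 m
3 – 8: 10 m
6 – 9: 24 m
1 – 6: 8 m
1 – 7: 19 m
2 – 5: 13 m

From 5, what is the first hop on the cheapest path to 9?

Enumerating some paths:
5–2–7–1–6–9: 13+8+19+8+24 = 72
5–2–6–9: 13+18+24 = 55
5–3–2–6–9: 10+9+18+24 = 61
The minimum is 55 m via 5–2–6–9.
So from 5 the first move is to 2.

2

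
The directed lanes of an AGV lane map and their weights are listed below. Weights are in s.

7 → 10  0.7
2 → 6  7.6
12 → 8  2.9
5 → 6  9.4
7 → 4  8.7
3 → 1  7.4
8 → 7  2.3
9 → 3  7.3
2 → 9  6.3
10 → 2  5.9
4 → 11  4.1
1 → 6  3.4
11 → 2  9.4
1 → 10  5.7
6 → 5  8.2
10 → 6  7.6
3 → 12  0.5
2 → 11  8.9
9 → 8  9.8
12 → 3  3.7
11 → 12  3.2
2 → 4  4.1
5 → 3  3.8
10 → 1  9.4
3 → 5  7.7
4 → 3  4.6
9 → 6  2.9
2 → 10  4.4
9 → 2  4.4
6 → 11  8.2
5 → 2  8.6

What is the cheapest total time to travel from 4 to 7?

Settle nodes by increasing distance from 4:
4: 0
11: 4.1  (via 4)
3: 4.6  (via 4)
12: 5.1  (via 3)
8: 8  (via 12)
7: 10.3  (via 8)
Shortest route: 4–3–12–8–7 = 10.3 s.

10.3 s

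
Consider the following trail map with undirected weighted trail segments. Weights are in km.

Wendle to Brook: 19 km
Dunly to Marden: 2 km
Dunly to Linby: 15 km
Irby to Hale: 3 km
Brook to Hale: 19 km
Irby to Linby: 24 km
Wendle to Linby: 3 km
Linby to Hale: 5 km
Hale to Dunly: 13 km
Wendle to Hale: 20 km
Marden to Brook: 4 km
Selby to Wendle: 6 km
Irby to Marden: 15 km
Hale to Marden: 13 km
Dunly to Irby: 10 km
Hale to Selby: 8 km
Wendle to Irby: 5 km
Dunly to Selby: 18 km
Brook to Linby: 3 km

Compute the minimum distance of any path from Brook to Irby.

11 km

Running Dijkstra from Brook:
Brook: 0
Linby: 3  (via Brook)
Marden: 4  (via Brook)
Dunly: 6  (via Marden)
Wendle: 6  (via Linby)
Hale: 8  (via Linby)
Irby: 11  (via Wendle)
Shortest route: Brook → Linby → Wendle → Irby = 11 km.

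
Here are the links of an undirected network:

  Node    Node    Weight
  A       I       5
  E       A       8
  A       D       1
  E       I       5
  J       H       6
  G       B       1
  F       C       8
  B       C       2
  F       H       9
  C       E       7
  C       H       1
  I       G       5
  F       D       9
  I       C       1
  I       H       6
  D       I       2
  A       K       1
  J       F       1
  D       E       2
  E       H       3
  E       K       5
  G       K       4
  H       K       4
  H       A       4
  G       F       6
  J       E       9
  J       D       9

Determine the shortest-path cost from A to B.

6

Compare a few routes:
A → D → I → C → B: 1+2+1+2 = 6
A → H → C → B: 4+1+2 = 7
A → I → C → B: 5+1+2 = 8
A → K → H → C → B: 1+4+1+2 = 8
The minimum is 6 via A → D → I → C → B.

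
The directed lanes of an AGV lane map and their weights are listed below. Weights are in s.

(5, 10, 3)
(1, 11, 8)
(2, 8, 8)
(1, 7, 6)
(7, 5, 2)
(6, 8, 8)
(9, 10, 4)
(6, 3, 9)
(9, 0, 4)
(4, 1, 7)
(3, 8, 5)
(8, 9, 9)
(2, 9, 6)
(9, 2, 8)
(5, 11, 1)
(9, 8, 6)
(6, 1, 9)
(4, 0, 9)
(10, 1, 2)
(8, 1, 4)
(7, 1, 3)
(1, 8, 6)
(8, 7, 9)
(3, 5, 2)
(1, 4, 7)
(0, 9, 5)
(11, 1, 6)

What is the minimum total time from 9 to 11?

14 s

Compare a few routes:
9 - 10 - 1 - 7 - 5 - 11: 4+2+6+2+1 = 15
9 - 10 - 1 - 11: 4+2+8 = 14
Cheapest is 9 - 10 - 1 - 11 at 14 s.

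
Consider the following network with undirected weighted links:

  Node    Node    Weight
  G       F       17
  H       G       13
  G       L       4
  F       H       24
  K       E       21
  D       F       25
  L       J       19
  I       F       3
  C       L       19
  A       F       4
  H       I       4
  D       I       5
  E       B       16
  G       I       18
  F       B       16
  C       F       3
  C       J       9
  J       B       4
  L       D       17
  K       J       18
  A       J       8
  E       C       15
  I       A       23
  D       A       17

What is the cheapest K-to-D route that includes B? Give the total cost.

Best K to B: K–J–B costing 22
Best B to D: B–F–I–D costing 24
Total via B: 22 + 24 = 46.

46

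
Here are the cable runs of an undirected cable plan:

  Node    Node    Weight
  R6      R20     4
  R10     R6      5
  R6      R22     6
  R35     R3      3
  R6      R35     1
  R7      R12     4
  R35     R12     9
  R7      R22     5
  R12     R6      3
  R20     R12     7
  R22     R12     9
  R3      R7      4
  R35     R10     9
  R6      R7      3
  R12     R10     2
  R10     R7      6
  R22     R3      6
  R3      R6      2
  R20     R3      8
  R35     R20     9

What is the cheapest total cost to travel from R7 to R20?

Enumerating some paths:
R7–R12–R6–R20: 4+3+4 = 11
R7–R6–R20: 3+4 = 7
R7–R3–R6–R20: 4+2+4 = 10
The minimum is 7 via R7–R6–R20.

7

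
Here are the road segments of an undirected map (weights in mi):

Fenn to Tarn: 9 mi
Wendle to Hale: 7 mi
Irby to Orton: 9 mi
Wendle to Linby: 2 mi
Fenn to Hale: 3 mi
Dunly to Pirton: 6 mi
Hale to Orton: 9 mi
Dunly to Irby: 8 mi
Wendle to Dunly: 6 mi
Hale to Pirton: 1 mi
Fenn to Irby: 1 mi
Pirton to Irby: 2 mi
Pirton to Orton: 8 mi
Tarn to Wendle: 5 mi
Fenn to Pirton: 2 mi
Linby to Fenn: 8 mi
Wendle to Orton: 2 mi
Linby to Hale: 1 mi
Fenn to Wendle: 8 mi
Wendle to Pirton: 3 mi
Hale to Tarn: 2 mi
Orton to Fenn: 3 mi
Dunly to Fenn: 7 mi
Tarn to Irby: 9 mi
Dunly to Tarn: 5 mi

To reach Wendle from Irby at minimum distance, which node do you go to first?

Enumerating some paths:
Irby–Pirton–Wendle: 2+3 = 5
Irby–Fenn–Pirton–Wendle: 1+2+3 = 6
Irby–Fenn–Orton–Wendle: 1+3+2 = 6
Cheapest is Irby–Pirton–Wendle at 5 mi.
So from Irby the first move is to Pirton.

Pirton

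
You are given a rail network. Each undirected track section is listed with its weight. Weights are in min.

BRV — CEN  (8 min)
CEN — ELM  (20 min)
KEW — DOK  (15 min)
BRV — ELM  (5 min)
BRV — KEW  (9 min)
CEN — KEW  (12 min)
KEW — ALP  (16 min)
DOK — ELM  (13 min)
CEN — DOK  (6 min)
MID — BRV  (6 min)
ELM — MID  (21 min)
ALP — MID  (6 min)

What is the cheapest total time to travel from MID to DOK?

Settle nodes by increasing distance from MID:
MID: 0
BRV: 6  (via MID)
ALP: 6  (via MID)
ELM: 11  (via BRV)
CEN: 14  (via BRV)
KEW: 15  (via BRV)
DOK: 20  (via CEN)
Shortest route: MID → BRV → CEN → DOK = 20 min.

20 min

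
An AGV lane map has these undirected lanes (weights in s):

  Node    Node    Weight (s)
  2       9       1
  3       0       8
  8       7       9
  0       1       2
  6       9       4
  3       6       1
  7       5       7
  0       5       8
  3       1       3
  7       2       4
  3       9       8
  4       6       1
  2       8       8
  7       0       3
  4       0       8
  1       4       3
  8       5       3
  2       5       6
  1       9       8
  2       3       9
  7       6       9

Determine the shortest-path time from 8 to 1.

13 s

Running Dijkstra from 8:
8: 0
5: 3  (via 8)
2: 8  (via 8)
7: 9  (via 8)
9: 9  (via 2)
0: 11  (via 5)
1: 13  (via 0)
Shortest route: 8–5–0–1 = 13 s.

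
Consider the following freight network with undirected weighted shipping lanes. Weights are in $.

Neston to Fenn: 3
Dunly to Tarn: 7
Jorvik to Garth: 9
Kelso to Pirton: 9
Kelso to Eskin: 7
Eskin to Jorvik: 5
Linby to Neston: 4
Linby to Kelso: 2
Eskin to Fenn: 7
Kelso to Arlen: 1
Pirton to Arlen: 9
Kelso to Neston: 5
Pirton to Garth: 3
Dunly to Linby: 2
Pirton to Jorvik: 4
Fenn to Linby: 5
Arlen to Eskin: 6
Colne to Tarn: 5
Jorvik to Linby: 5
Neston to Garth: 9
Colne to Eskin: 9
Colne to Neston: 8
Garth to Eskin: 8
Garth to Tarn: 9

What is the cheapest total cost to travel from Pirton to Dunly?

$11

Enumerating some paths:
Pirton–Kelso–Linby–Dunly: 9+2+2 = 13
Pirton–Jorvik–Linby–Dunly: 4+5+2 = 11
Pirton–Arlen–Kelso–Linby–Dunly: 9+1+2+2 = 14
Cheapest is Pirton–Jorvik–Linby–Dunly at $11.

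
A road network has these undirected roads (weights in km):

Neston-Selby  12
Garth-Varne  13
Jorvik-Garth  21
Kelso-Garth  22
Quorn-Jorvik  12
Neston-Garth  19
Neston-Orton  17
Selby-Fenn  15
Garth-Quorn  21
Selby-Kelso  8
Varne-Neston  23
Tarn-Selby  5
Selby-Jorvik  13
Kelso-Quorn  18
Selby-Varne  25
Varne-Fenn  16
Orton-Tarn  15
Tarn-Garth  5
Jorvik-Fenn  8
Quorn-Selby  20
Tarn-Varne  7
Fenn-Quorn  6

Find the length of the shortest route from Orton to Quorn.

Settle nodes by increasing distance from Orton:
Orton: 0
Tarn: 15  (via Orton)
Neston: 17  (via Orton)
Selby: 20  (via Tarn)
Garth: 20  (via Tarn)
Varne: 22  (via Tarn)
Kelso: 28  (via Selby)
Jorvik: 33  (via Selby)
Fenn: 35  (via Selby)
Quorn: 40  (via Selby)
Shortest route: Orton–Tarn–Selby–Quorn = 40 km.

40 km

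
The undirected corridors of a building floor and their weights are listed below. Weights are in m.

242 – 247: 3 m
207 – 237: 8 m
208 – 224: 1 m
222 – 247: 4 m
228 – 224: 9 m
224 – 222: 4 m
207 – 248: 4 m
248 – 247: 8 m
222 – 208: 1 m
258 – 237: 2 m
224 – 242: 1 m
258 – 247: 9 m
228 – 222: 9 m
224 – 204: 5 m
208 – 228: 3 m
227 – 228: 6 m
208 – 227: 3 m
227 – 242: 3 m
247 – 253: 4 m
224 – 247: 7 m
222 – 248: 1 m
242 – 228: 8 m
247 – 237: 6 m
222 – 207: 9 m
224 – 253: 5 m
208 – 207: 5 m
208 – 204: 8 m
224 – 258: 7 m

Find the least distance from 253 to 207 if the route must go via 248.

Shortest 253→248: 253–224–208–222–248 = 8
Best 248 to 207: 248–207 costing 4
Total via 248: 8 + 4 = 12 m.

12 m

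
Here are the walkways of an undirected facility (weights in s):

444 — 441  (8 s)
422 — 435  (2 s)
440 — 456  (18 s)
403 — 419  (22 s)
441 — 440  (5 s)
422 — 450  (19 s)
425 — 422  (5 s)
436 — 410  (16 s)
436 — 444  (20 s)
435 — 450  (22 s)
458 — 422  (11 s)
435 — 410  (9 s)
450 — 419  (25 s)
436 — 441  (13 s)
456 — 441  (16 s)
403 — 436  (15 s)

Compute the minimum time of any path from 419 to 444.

Candidate routes:
419 - 403 - 436 - 444: 22+15+20 = 57
419 - 403 - 436 - 441 - 444: 22+15+13+8 = 58
Cheapest is 419 - 403 - 436 - 444 at 57 s.

57 s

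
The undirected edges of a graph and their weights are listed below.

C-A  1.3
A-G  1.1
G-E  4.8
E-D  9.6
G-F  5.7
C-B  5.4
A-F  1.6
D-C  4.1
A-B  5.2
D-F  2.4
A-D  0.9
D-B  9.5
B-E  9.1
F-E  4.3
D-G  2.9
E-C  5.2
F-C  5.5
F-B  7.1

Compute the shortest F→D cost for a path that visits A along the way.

2.5

Best F to A: F → A costing 1.6
Shortest A→D: A → D = 0.9
Total via A: 1.6 + 0.9 = 2.5.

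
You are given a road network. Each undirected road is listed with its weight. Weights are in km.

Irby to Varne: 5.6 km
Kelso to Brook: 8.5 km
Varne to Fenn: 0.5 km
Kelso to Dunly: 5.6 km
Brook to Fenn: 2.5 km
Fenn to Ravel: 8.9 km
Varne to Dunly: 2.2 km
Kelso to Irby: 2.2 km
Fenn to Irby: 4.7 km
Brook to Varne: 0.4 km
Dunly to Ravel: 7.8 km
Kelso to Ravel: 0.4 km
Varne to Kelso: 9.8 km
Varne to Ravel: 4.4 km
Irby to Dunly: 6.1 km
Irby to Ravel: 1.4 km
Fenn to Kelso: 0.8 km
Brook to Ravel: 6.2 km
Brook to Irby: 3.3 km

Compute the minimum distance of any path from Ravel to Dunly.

3.9 km

Compare a few routes:
Ravel–Kelso–Dunly: 0.4+5.6 = 6
Ravel–Kelso–Fenn–Brook–Varne–Dunly: 0.4+0.8+2.5+0.4+2.2 = 6.3
Ravel–Kelso–Fenn–Varne–Dunly: 0.4+0.8+0.5+2.2 = 3.9
Cheapest is Ravel–Kelso–Fenn–Varne–Dunly at 3.9 km.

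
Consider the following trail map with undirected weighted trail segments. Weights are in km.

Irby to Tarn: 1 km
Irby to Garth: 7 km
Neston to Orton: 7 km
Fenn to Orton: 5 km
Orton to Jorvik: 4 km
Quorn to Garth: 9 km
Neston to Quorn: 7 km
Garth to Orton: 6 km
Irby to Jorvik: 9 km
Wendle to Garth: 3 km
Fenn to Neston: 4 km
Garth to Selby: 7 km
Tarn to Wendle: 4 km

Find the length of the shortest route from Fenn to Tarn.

Candidate routes:
Fenn - Orton - Jorvik - Irby - Tarn: 5+4+9+1 = 19
Fenn - Orton - Garth - Irby - Tarn: 5+6+7+1 = 19
Fenn - Orton - Garth - Wendle - Tarn: 5+6+3+4 = 18
Cheapest is Fenn - Orton - Garth - Wendle - Tarn at 18 km.

18 km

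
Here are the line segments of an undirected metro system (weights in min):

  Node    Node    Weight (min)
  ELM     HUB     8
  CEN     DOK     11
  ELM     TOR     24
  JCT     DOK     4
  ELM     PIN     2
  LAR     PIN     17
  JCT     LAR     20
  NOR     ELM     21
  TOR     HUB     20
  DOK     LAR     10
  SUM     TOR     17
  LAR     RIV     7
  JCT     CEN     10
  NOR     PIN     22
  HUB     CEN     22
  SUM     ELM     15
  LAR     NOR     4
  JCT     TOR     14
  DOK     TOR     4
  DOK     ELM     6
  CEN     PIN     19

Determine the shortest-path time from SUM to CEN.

32 min

Shortest distances from SUM:
SUM: 0
ELM: 15  (via SUM)
PIN: 17  (via ELM)
TOR: 17  (via SUM)
DOK: 21  (via ELM)
HUB: 23  (via ELM)
JCT: 25  (via DOK)
LAR: 31  (via DOK)
CEN: 32  (via DOK)
Shortest route: SUM → ELM → DOK → CEN = 32 min.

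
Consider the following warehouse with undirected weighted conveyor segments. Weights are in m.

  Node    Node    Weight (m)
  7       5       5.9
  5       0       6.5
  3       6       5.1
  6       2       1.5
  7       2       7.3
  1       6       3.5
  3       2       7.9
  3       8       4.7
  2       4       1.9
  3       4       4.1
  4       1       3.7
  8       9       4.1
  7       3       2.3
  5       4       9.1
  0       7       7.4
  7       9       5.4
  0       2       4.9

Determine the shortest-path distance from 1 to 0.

Shortest distances from 1:
1: 0
6: 3.5  (via 1)
4: 3.7  (via 1)
2: 5  (via 6)
3: 7.8  (via 4)
0: 9.9  (via 2)
Shortest route: 1–6–2–0 = 9.9 m.

9.9 m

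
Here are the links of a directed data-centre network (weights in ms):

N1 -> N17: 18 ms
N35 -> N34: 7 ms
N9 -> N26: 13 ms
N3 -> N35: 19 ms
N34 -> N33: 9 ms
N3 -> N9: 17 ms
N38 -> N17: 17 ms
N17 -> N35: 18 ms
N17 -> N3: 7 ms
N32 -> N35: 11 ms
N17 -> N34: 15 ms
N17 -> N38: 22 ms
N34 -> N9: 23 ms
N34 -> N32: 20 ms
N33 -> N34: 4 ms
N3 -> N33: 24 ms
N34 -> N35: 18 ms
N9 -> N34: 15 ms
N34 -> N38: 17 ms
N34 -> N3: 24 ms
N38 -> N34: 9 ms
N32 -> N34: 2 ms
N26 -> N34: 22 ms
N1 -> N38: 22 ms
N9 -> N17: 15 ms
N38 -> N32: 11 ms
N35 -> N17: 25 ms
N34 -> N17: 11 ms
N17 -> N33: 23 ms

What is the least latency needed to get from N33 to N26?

Candidate routes:
N33–N34–N38–N17–N3–N9–N26: 4+17+17+7+17+13 = 75
N33–N34–N9–N26: 4+23+13 = 40
N33–N34–N17–N3–N9–N26: 4+11+7+17+13 = 52
N33–N34–N3–N9–N26: 4+24+17+13 = 58
The minimum is 40 ms via N33–N34–N9–N26.

40 ms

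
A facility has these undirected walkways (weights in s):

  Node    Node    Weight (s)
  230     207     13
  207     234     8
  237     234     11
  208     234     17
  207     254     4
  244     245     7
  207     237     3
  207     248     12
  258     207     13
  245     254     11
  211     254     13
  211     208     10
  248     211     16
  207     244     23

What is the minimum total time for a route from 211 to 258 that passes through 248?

Best 211 to 248: 211 → 248 costing 16
Best 248 to 258: 248 → 207 → 258 costing 25
Total via 248: 16 + 25 = 41 s.

41 s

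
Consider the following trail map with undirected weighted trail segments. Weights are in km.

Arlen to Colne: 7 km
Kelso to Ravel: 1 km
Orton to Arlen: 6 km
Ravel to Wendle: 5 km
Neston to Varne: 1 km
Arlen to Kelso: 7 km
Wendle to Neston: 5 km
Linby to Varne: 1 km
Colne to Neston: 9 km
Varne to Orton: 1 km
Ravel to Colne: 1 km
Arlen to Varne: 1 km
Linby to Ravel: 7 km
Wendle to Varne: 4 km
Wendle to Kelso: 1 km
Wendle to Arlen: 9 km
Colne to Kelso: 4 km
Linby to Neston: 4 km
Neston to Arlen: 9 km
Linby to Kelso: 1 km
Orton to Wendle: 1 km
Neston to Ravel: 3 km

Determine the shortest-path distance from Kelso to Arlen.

3 km

Compare a few routes:
Kelso → Ravel → Neston → Varne → Arlen: 1+3+1+1 = 6
Kelso → Linby → Varne → Arlen: 1+1+1 = 3
Kelso → Wendle → Orton → Varne → Arlen: 1+1+1+1 = 4
Kelso → Wendle → Varne → Arlen: 1+4+1 = 6
The minimum is 3 km via Kelso → Linby → Varne → Arlen.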